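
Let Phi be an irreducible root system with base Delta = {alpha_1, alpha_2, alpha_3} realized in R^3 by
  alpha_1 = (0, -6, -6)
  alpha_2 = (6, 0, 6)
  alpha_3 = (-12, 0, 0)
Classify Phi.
C3

Compute the Cartan integers a_ij = 2(alpha_i, alpha_j)/(alpha_j, alpha_j); the resulting 3x3 Cartan matrix is
[[2, -1, 0], [-1, 2, -1], [0, -2, 2]].
The roots have two lengths (squared-length ratio 2:1); the short ones are alpha_{1,2}. The associated Dynkin diagram is a chain of 3 nodes with a double edge at one end; the terminal node there is the unique long simple root (C_3), so the type is C_3 (the algebra sp(6)).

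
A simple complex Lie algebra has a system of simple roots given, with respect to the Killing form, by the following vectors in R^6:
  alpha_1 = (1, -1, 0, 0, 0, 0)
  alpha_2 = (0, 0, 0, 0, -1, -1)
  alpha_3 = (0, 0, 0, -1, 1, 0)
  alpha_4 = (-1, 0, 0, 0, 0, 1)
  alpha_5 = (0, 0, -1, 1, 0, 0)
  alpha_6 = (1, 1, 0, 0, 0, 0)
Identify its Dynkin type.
Compute the Cartan integers a_ij = 2(alpha_i, alpha_j)/(alpha_j, alpha_j); the resulting 6x6 Cartan matrix is
[[2, 0, 0, -1, 0, 0], [0, 2, -1, -1, 0, 0], [0, -1, 2, 0, -1, 0], [-1, -1, 0, 2, 0, -1], [0, 0, -1, 0, 2, 0], [0, 0, 0, -1, 0, 2]].
All simple roots have the same length, so the diagram is simply laced. The associated Dynkin diagram is a chain of 4 nodes with a fork of two nodes at one end (D_6), so the type is D_6 (the algebra so(12)).

D_6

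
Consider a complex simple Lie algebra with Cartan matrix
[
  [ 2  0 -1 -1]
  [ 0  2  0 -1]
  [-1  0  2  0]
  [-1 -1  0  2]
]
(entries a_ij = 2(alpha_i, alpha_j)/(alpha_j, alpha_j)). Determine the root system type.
A_4 (sl(5))

The matrix has rank 4 with 2's on the diagonal. Reading the off-diagonal entries as Dynkin edges (a single edge where a_ij = a_ji = -1; a double or triple edge where a_ij * a_ji = 2 or 3), the diagram is a chain of 4 nodes with single edges (A_4). One simple-root ordering that puts it in standard form is (alpha_2, alpha_4, alpha_1, alpha_3). So the algebra is type A_4, i.e. sl(5).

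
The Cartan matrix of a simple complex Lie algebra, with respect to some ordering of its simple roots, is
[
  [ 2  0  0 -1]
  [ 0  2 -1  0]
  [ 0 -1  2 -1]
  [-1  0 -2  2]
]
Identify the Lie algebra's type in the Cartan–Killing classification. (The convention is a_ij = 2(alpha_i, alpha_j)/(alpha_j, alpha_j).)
The matrix has rank 4 with 2's on the diagonal. Reading the off-diagonal entries as Dynkin edges (a single edge where a_ij = a_ji = -1; a double or triple edge where a_ij * a_ji = 2 or 3), the diagram is a chain of 4 nodes with a double edge between the middle two (F_4). One simple-root ordering that puts it in standard form is (alpha_1, alpha_4, alpha_3, alpha_2). So the algebra is type F_4.

F_4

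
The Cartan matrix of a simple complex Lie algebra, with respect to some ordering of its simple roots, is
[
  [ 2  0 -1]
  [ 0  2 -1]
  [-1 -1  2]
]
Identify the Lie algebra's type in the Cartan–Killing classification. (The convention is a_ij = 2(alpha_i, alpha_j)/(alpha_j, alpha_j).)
The matrix has rank 3 with 2's on the diagonal. Reading the off-diagonal entries as Dynkin edges (a single edge where a_ij = a_ji = -1; a double or triple edge where a_ij * a_ji = 2 or 3), the diagram is a chain of 3 nodes with single edges (A_3). One simple-root ordering that puts it in standard form is (alpha_2, alpha_3, alpha_1). So the algebra is type A_3, i.e. sl(4).

A_3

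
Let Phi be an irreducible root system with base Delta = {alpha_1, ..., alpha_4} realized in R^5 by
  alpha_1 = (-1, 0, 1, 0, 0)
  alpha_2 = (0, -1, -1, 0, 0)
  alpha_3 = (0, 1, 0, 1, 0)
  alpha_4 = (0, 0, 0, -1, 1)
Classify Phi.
A_4 (sl(5))

Compute the Cartan integers a_ij = 2(alpha_i, alpha_j)/(alpha_j, alpha_j); the resulting 4x4 Cartan matrix is
[[2, -1, 0, 0], [-1, 2, -1, 0], [0, -1, 2, -1], [0, 0, -1, 2]].
All simple roots have the same length, so the diagram is simply laced. The associated Dynkin diagram is a chain of 4 nodes with single edges (A_4), so the type is A_4 (the algebra sl(5)).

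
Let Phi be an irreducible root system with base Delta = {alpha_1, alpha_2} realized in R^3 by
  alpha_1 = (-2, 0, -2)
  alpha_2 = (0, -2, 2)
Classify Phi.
type A_2

Compute the Cartan integers a_ij = 2(alpha_i, alpha_j)/(alpha_j, alpha_j); the resulting 2x2 Cartan matrix is
[[2, -1], [-1, 2]].
All simple roots have the same length, so the diagram is simply laced. The associated Dynkin diagram is a chain of 2 nodes with single edges (A_2), so the type is A_2 (the algebra sl(3)).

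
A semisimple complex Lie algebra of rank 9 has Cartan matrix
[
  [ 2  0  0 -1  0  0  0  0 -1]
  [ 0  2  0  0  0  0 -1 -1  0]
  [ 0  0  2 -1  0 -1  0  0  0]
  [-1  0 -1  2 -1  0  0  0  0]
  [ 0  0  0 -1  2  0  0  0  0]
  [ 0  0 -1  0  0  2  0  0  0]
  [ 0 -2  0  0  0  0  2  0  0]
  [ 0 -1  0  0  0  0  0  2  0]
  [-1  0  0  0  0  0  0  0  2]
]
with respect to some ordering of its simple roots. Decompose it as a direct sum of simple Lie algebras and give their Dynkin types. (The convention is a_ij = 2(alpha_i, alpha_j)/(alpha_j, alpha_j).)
The diagram associated to this matrix has two connected components: the simple roots {alpha_2, alpha_7, alpha_8} form a chain of 3 nodes with a double edge at one end; the terminal node there is the unique long simple root (C_3), and {alpha_1, alpha_3, alpha_4, alpha_5, alpha_6, alpha_9} form a chain of 5 nodes with one extra node attached to the third node from one end (E_6). A semisimple Lie algebra decomposes uniquely as the direct sum of simple ideals, one per connected component of its Dynkin diagram, so g ≅ C_3 ⊕ E_6 (dimension 21 + 78 = 99).

C_3 (sp(6)) ⊕ E_6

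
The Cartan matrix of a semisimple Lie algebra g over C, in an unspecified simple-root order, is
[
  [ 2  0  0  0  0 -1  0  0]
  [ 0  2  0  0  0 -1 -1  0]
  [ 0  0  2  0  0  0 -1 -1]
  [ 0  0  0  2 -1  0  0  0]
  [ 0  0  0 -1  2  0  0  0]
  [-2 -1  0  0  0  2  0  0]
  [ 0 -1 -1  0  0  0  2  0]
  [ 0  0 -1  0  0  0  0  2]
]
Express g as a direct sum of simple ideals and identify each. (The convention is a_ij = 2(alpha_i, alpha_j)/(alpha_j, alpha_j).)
type A_2 ⊕ type B_6

The diagram associated to this matrix has two connected components: the simple roots {alpha_4, alpha_5} form a chain of 2 nodes with single edges (A_2), and {alpha_1, alpha_2, alpha_3, alpha_6, alpha_7, alpha_8} form a chain of 6 nodes with a double edge at one end; the terminal node there is the unique short simple root (B_6). A semisimple Lie algebra decomposes uniquely as the direct sum of simple ideals, one per connected component of its Dynkin diagram, so g ≅ A_2 ⊕ B_6 (dimension 8 + 78 = 86).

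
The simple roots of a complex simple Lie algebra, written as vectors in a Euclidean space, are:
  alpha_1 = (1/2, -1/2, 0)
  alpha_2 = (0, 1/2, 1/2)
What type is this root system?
Compute the Cartan integers a_ij = 2(alpha_i, alpha_j)/(alpha_j, alpha_j); the resulting 2x2 Cartan matrix is
[[2, -1], [-1, 2]].
All simple roots have the same length, so the diagram is simply laced. The associated Dynkin diagram is a chain of 2 nodes with single edges (A_2), so the type is A_2 (the algebra sl(3)).

type A_2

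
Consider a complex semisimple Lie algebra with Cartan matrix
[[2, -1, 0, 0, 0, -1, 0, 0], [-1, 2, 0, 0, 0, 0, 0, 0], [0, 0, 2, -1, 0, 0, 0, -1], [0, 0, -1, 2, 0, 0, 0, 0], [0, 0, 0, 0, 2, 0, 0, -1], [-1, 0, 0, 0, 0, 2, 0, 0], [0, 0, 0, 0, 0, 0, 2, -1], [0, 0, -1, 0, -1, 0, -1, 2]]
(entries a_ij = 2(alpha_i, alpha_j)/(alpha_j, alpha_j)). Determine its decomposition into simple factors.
type A_3 + type D_5

The diagram associated to this matrix has two connected components: the simple roots {alpha_1, alpha_2, alpha_6} form a chain of 3 nodes with single edges (A_3), and {alpha_3, alpha_4, alpha_5, alpha_7, alpha_8} form a chain of 3 nodes with a fork of two nodes at one end (D_5). A semisimple Lie algebra decomposes uniquely as the direct sum of simple ideals, one per connected component of its Dynkin diagram, so g ≅ A_3 ⊕ D_5 (dimension 15 + 45 = 60).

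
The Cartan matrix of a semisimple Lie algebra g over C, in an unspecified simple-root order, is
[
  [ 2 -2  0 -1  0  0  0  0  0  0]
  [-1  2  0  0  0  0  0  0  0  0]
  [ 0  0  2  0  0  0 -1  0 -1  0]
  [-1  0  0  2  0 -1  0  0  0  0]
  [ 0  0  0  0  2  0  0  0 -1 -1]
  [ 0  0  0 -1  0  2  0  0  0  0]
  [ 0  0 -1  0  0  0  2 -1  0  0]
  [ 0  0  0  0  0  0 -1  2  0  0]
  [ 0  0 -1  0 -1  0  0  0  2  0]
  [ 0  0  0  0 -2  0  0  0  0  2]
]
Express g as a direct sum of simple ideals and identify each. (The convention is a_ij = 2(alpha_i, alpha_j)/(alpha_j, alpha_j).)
The diagram associated to this matrix has two connected components: the simple roots {alpha_1, alpha_2, alpha_4, alpha_6} form a chain of 4 nodes with a double edge at one end; the terminal node there is the unique short simple root (B_4), and {alpha_3, alpha_5, alpha_7, alpha_8, alpha_9, alpha_10} form a chain of 6 nodes with a double edge at one end; the terminal node there is the unique long simple root (C_6). A semisimple Lie algebra decomposes uniquely as the direct sum of simple ideals, one per connected component of its Dynkin diagram, so g ≅ B_4 ⊕ C_6 (dimension 36 + 78 = 114).

B4 ⊕ C6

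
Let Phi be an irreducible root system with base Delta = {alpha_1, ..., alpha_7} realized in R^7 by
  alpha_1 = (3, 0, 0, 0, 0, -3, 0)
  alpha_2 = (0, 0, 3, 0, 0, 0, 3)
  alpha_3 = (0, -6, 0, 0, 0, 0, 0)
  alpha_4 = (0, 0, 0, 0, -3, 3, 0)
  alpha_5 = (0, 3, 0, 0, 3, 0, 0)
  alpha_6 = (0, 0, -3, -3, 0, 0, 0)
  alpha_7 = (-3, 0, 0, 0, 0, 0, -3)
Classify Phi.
Compute the Cartan integers a_ij = 2(alpha_i, alpha_j)/(alpha_j, alpha_j); the resulting 7x7 Cartan matrix is
[[2, 0, 0, -1, 0, 0, -1], [0, 2, 0, 0, 0, -1, -1], [0, 0, 2, 0, -2, 0, 0], [-1, 0, 0, 2, -1, 0, 0], [0, 0, -1, -1, 2, 0, 0], [0, -1, 0, 0, 0, 2, 0], [-1, -1, 0, 0, 0, 0, 2]].
The roots have two lengths (squared-length ratio 2:1); the short ones are alpha_{1,2,4,5,6,7}. The associated Dynkin diagram is a chain of 7 nodes with a double edge at one end; the terminal node there is the unique long simple root (C_7), so the type is C_7 (the algebra sp(14)).

C_7 (sp(14))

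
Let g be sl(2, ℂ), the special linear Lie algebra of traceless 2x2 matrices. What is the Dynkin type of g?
This is sl(2), which has dimension 2^2 - 1 = 3 and rank 2 - 1 = 1 (a Cartan subalgebra is the diagonal traceless matrices). In the classification of classical Lie algebras, the special linear algebra sl(n+1) has type A_n; here n = 1, so the Dynkin diagram is a chain of 1 nodes with single edges (A_1). Hence the type is A_1.

A1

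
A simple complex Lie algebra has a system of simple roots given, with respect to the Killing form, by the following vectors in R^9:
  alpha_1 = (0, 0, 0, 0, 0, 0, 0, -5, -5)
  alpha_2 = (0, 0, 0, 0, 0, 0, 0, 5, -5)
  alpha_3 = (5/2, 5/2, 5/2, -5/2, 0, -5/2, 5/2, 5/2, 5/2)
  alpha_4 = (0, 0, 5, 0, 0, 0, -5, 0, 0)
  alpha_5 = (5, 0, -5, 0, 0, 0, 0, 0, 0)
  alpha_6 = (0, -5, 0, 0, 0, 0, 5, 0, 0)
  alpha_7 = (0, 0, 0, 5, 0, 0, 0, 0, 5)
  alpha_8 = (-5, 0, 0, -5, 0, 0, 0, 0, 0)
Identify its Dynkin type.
Compute the Cartan integers a_ij = 2(alpha_i, alpha_j)/(alpha_j, alpha_j); the resulting 8x8 Cartan matrix is
[[2, 0, -1, 0, 0, 0, -1, 0], [0, 2, 0, 0, 0, 0, -1, 0], [-1, 0, 2, 0, 0, 0, 0, 0], [0, 0, 0, 2, -1, -1, 0, 0], [0, 0, 0, -1, 2, 0, 0, -1], [0, 0, 0, -1, 0, 2, 0, 0], [-1, -1, 0, 0, 0, 0, 2, -1], [0, 0, 0, 0, -1, 0, -1, 2]].
All simple roots have the same length, so the diagram is simply laced. The associated Dynkin diagram is a chain of 7 nodes with one extra node attached to the third node from one end (E_8), so the type is E_8.

E_8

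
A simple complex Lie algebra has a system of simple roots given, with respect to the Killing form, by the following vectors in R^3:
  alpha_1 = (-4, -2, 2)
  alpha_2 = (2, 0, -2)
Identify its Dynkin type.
Compute the Cartan integers a_ij = 2(alpha_i, alpha_j)/(alpha_j, alpha_j); the resulting 2x2 Cartan matrix is
[[2, -3], [-1, 2]].
The roots have two lengths (squared-length ratio 3:1); the short ones are alpha_{2}. The associated Dynkin diagram is two nodes joined by a triple edge (G_2), so the type is G_2.

type G_2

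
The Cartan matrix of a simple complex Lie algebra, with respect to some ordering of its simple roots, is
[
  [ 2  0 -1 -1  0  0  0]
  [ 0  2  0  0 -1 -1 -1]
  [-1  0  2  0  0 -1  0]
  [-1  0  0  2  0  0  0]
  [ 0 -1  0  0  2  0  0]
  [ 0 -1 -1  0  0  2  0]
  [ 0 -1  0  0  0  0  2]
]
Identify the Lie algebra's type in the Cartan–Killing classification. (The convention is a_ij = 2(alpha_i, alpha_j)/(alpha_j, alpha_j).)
D_7 (so(14))

The matrix has rank 7 with 2's on the diagonal. Reading the off-diagonal entries as Dynkin edges (a single edge where a_ij = a_ji = -1; a double or triple edge where a_ij * a_ji = 2 or 3), the diagram is a chain of 5 nodes with a fork of two nodes at one end (D_7). One simple-root ordering that puts it in standard form is (alpha_4, alpha_1, alpha_3, alpha_6, alpha_2, alpha_7, alpha_5). So the algebra is type D_7, i.e. so(14).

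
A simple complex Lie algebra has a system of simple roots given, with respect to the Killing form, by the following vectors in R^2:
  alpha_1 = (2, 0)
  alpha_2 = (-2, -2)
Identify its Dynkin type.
B_2 (so(5))

Compute the Cartan integers a_ij = 2(alpha_i, alpha_j)/(alpha_j, alpha_j); the resulting 2x2 Cartan matrix is
[[2, -1], [-2, 2]].
The roots have two lengths (squared-length ratio 2:1); the short ones are alpha_{1}. The associated Dynkin diagram is a chain of 2 nodes with a double edge at one end; the terminal node there is the unique short simple root (B_2), so the type is B_2 (the algebra so(5)).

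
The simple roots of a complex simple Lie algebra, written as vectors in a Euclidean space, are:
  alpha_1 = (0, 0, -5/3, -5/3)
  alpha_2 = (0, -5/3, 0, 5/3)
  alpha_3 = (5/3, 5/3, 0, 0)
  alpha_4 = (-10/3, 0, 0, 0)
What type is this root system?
Compute the Cartan integers a_ij = 2(alpha_i, alpha_j)/(alpha_j, alpha_j); the resulting 4x4 Cartan matrix is
[[2, -1, 0, 0], [-1, 2, -1, 0], [0, -1, 2, -1], [0, 0, -2, 2]].
The roots have two lengths (squared-length ratio 2:1); the short ones are alpha_{1,2,3}. The associated Dynkin diagram is a chain of 4 nodes with a double edge at one end; the terminal node there is the unique long simple root (C_4), so the type is C_4 (the algebra sp(8)).

C4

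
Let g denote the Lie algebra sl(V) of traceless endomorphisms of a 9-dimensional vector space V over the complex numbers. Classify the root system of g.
type A_8

This is sl(9), which has dimension 9^2 - 1 = 80 and rank 9 - 1 = 8 (a Cartan subalgebra is the diagonal traceless matrices). In the classification of classical Lie algebras, the special linear algebra sl(n+1) has type A_n; here n = 8, so the Dynkin diagram is a chain of 8 nodes with single edges (A_8). Hence the type is A_8.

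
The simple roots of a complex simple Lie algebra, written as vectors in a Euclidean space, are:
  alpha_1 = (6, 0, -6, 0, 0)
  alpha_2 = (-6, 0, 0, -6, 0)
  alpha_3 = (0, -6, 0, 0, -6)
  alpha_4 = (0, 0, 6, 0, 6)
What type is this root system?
Compute the Cartan integers a_ij = 2(alpha_i, alpha_j)/(alpha_j, alpha_j); the resulting 4x4 Cartan matrix is
[[2, -1, 0, -1], [-1, 2, 0, 0], [0, 0, 2, -1], [-1, 0, -1, 2]].
All simple roots have the same length, so the diagram is simply laced. The associated Dynkin diagram is a chain of 4 nodes with single edges (A_4), so the type is A_4 (the algebra sl(5)).

A_4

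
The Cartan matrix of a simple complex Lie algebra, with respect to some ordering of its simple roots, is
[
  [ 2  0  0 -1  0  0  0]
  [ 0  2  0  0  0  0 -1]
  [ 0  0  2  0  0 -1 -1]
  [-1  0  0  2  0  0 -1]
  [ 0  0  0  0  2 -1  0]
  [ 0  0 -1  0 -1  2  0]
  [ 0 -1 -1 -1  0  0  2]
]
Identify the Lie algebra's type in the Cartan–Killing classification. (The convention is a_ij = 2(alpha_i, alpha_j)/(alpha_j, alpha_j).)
type E_7

The matrix has rank 7 with 2's on the diagonal. Reading the off-diagonal entries as Dynkin edges (a single edge where a_ij = a_ji = -1; a double or triple edge where a_ij * a_ji = 2 or 3), the diagram is a chain of 6 nodes with one extra node attached to the third node from one end (E_7). One simple-root ordering that puts it in standard form is (alpha_1, alpha_2, alpha_4, alpha_7, alpha_3, alpha_6, alpha_5). So the algebra is type E_7.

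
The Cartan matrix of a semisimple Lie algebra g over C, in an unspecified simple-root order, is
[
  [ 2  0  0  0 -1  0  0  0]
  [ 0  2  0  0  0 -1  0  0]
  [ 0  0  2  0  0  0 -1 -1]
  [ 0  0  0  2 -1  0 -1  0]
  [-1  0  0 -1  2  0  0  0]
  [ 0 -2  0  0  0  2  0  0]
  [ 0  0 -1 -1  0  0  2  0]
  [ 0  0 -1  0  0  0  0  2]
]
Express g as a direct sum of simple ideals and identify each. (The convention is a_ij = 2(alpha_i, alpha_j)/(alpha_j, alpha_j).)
type A_6 ⊕ type B_2

The diagram associated to this matrix has two connected components: the simple roots {alpha_1, alpha_3, alpha_4, alpha_5, alpha_7, alpha_8} form a chain of 6 nodes with single edges (A_6), and {alpha_2, alpha_6} form a chain of 2 nodes with a double edge at one end; the terminal node there is the unique short simple root (B_2). A semisimple Lie algebra decomposes uniquely as the direct sum of simple ideals, one per connected component of its Dynkin diagram, so g ≅ A_6 ⊕ B_2 (dimension 48 + 10 = 58).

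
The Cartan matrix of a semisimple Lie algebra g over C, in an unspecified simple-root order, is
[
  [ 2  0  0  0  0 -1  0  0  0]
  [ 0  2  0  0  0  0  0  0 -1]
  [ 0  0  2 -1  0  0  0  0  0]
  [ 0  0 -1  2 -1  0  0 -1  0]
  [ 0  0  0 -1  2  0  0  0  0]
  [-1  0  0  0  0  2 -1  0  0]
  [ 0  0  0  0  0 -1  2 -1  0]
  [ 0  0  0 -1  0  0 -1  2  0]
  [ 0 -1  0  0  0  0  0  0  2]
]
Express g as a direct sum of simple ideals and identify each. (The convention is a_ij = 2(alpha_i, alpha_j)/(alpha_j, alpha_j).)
A_2 ⊕ D_7

The diagram associated to this matrix has two connected components: the simple roots {alpha_2, alpha_9} form a chain of 2 nodes with single edges (A_2), and {alpha_1, alpha_3, alpha_4, alpha_5, alpha_6, alpha_7, alpha_8} form a chain of 5 nodes with a fork of two nodes at one end (D_7). A semisimple Lie algebra decomposes uniquely as the direct sum of simple ideals, one per connected component of its Dynkin diagram, so g ≅ A_2 ⊕ D_7 (dimension 8 + 91 = 99).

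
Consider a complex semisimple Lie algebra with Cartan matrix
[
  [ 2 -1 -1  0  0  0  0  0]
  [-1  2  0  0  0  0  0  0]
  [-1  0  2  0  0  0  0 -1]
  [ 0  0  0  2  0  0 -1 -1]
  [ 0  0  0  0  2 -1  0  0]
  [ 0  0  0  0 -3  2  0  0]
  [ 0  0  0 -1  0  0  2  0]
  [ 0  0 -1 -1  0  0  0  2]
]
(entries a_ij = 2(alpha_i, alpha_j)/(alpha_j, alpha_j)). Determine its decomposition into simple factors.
The diagram associated to this matrix has two connected components: the simple roots {alpha_1, alpha_2, alpha_3, alpha_4, alpha_7, alpha_8} form a chain of 6 nodes with single edges (A_6), and {alpha_5, alpha_6} form two nodes joined by a triple edge (G_2). A semisimple Lie algebra decomposes uniquely as the direct sum of simple ideals, one per connected component of its Dynkin diagram, so g ≅ A_6 ⊕ G_2 (dimension 48 + 14 = 62).

A_6 (sl(7)) + G_2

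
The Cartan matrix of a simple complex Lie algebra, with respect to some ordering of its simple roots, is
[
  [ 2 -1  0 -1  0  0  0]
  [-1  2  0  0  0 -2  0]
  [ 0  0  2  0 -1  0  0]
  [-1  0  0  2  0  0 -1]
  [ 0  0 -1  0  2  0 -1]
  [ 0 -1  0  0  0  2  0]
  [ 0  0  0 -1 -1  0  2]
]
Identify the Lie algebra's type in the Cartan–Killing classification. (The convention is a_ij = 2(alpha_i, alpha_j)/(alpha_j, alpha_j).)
B7

The matrix has rank 7 with 2's on the diagonal. Reading the off-diagonal entries as Dynkin edges (a single edge where a_ij = a_ji = -1; a double or triple edge where a_ij * a_ji = 2 or 3), the diagram is a chain of 7 nodes with a double edge at one end; the terminal node there is the unique short simple root (B_7). One simple-root ordering that puts it in standard form is (alpha_3, alpha_5, alpha_7, alpha_4, alpha_1, alpha_2, alpha_6). So the algebra is type B_7, i.e. so(15).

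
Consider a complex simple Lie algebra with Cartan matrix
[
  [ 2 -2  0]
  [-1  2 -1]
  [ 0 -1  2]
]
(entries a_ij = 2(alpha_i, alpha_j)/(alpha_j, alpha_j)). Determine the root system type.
C_3 (sp(6))

The matrix has rank 3 with 2's on the diagonal. Reading the off-diagonal entries as Dynkin edges (a single edge where a_ij = a_ji = -1; a double or triple edge where a_ij * a_ji = 2 or 3), the diagram is a chain of 3 nodes with a double edge at one end; the terminal node there is the unique long simple root (C_3). One simple-root ordering that puts it in standard form is (alpha_3, alpha_2, alpha_1). So the algebra is type C_3, i.e. sp(6).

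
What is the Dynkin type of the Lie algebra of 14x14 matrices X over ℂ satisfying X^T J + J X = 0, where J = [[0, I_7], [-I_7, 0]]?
C_7 (sp(14))

This is sp(14), which has dimension 14(14+1)/2 = 105 and rank 14/2 = 7. In the classification of classical Lie algebras, the symplectic algebra sp(2n) has type C_n; here n = 7, so the Dynkin diagram is a chain of 7 nodes with a double edge at one end; the terminal node there is the unique long simple root (C_7). Hence the type is C_7.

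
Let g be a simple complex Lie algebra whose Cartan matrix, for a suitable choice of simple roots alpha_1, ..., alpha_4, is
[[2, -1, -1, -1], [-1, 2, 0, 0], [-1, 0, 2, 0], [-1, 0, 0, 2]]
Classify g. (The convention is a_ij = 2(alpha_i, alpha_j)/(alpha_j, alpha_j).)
The matrix has rank 4 with 2's on the diagonal. Reading the off-diagonal entries as Dynkin edges (a single edge where a_ij = a_ji = -1; a double or triple edge where a_ij * a_ji = 2 or 3), the diagram is a chain of 2 nodes with a fork of two nodes at one end (D_4). One simple-root ordering that puts it in standard form is (alpha_2, alpha_1, alpha_3, alpha_4). So the algebra is type D_4, i.e. so(8).

type D_4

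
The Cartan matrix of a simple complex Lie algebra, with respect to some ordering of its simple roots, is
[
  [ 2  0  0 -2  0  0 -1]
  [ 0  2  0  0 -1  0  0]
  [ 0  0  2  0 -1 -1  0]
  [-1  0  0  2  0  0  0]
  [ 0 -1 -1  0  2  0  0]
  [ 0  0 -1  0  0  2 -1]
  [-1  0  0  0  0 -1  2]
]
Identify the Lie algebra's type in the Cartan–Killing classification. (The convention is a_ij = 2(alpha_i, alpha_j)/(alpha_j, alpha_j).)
B7

The matrix has rank 7 with 2's on the diagonal. Reading the off-diagonal entries as Dynkin edges (a single edge where a_ij = a_ji = -1; a double or triple edge where a_ij * a_ji = 2 or 3), the diagram is a chain of 7 nodes with a double edge at one end; the terminal node there is the unique short simple root (B_7). One simple-root ordering that puts it in standard form is (alpha_2, alpha_5, alpha_3, alpha_6, alpha_7, alpha_1, alpha_4). So the algebra is type B_7, i.e. so(15).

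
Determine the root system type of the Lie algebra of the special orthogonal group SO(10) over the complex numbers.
This is so(10) with 10 even, which has dimension 10(10-1)/2 = 45 and rank 10/2 = 5. In the classification of classical Lie algebras, the orthogonal algebra so(2n) in an even number of variables has type D_n; here n = 5, so the Dynkin diagram is a chain of 3 nodes with a fork of two nodes at one end (D_5). Hence the type is D_5.

type D_5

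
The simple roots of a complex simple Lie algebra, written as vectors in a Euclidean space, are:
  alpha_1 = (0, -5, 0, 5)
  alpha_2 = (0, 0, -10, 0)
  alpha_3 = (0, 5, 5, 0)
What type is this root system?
C3

Compute the Cartan integers a_ij = 2(alpha_i, alpha_j)/(alpha_j, alpha_j); the resulting 3x3 Cartan matrix is
[[2, 0, -1], [0, 2, -2], [-1, -1, 2]].
The roots have two lengths (squared-length ratio 2:1); the short ones are alpha_{1,3}. The associated Dynkin diagram is a chain of 3 nodes with a double edge at one end; the terminal node there is the unique long simple root (C_3), so the type is C_3 (the algebra sp(6)).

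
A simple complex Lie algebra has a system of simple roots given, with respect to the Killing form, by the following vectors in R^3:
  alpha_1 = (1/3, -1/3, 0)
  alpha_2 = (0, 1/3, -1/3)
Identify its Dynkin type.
A2

Compute the Cartan integers a_ij = 2(alpha_i, alpha_j)/(alpha_j, alpha_j); the resulting 2x2 Cartan matrix is
[[2, -1], [-1, 2]].
All simple roots have the same length, so the diagram is simply laced. The associated Dynkin diagram is a chain of 2 nodes with single edges (A_2), so the type is A_2 (the algebra sl(3)).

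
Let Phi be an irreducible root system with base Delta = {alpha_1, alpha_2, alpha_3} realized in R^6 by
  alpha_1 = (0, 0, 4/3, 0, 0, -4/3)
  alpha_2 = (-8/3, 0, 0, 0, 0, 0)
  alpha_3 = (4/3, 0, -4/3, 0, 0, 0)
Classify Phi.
Compute the Cartan integers a_ij = 2(alpha_i, alpha_j)/(alpha_j, alpha_j); the resulting 3x3 Cartan matrix is
[[2, 0, -1], [0, 2, -2], [-1, -1, 2]].
The roots have two lengths (squared-length ratio 2:1); the short ones are alpha_{1,3}. The associated Dynkin diagram is a chain of 3 nodes with a double edge at one end; the terminal node there is the unique long simple root (C_3), so the type is C_3 (the algebra sp(6)).

type C_3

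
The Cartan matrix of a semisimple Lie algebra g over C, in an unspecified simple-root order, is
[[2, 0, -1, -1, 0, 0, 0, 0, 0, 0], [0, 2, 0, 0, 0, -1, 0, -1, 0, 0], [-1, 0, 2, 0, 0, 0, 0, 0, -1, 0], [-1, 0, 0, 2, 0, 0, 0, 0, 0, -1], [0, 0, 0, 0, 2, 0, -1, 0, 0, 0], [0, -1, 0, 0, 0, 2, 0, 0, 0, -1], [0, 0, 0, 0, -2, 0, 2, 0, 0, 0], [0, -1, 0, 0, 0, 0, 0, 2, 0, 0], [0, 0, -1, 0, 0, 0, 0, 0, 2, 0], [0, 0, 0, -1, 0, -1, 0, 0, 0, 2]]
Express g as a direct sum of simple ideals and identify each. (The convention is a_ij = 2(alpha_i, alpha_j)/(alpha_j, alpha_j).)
A_8 ⊕ B_2

The diagram associated to this matrix has two connected components: the simple roots {alpha_1, alpha_2, alpha_3, alpha_4, alpha_6, alpha_8, alpha_9, alpha_10} form a chain of 8 nodes with single edges (A_8), and {alpha_5, alpha_7} form a chain of 2 nodes with a double edge at one end; the terminal node there is the unique short simple root (B_2). A semisimple Lie algebra decomposes uniquely as the direct sum of simple ideals, one per connected component of its Dynkin diagram, so g ≅ A_8 ⊕ B_2 (dimension 80 + 10 = 90).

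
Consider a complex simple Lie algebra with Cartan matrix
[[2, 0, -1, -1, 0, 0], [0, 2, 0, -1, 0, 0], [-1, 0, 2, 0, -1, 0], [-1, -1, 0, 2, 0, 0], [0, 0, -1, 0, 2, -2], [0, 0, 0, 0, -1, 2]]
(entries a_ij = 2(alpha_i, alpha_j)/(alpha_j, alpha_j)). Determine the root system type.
B_6

The matrix has rank 6 with 2's on the diagonal. Reading the off-diagonal entries as Dynkin edges (a single edge where a_ij = a_ji = -1; a double or triple edge where a_ij * a_ji = 2 or 3), the diagram is a chain of 6 nodes with a double edge at one end; the terminal node there is the unique short simple root (B_6). One simple-root ordering that puts it in standard form is (alpha_2, alpha_4, alpha_1, alpha_3, alpha_5, alpha_6). So the algebra is type B_6, i.e. so(13).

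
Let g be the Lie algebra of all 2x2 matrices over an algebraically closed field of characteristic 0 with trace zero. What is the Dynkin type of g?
This is sl(2), which has dimension 2^2 - 1 = 3 and rank 2 - 1 = 1 (a Cartan subalgebra is the diagonal traceless matrices). In the classification of classical Lie algebras, the special linear algebra sl(n+1) has type A_n; here n = 1, so the Dynkin diagram is a chain of 1 nodes with single edges (A_1). Hence the type is A_1.

A1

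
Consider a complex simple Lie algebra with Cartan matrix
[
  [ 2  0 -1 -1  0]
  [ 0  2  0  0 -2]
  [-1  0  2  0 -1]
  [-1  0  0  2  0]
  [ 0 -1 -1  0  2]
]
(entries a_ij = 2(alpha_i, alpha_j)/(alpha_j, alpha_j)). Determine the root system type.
The matrix has rank 5 with 2's on the diagonal. Reading the off-diagonal entries as Dynkin edges (a single edge where a_ij = a_ji = -1; a double or triple edge where a_ij * a_ji = 2 or 3), the diagram is a chain of 5 nodes with a double edge at one end; the terminal node there is the unique long simple root (C_5). One simple-root ordering that puts it in standard form is (alpha_4, alpha_1, alpha_3, alpha_5, alpha_2). So the algebra is type C_5, i.e. sp(10).

C5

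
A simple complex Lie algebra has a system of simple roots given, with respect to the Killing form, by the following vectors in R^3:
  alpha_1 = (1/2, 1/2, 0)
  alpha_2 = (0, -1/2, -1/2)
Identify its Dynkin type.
Compute the Cartan integers a_ij = 2(alpha_i, alpha_j)/(alpha_j, alpha_j); the resulting 2x2 Cartan matrix is
[[2, -1], [-1, 2]].
All simple roots have the same length, so the diagram is simply laced. The associated Dynkin diagram is a chain of 2 nodes with single edges (A_2), so the type is A_2 (the algebra sl(3)).

A2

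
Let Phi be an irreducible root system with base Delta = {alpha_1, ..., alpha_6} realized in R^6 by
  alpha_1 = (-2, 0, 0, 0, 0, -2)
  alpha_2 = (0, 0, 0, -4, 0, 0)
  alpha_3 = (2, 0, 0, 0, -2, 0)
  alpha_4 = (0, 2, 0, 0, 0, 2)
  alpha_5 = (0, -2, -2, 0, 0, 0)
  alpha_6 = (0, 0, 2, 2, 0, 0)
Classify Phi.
Compute the Cartan integers a_ij = 2(alpha_i, alpha_j)/(alpha_j, alpha_j); the resulting 6x6 Cartan matrix is
[[2, 0, -1, -1, 0, 0], [0, 2, 0, 0, 0, -2], [-1, 0, 2, 0, 0, 0], [-1, 0, 0, 2, -1, 0], [0, 0, 0, -1, 2, -1], [0, -1, 0, 0, -1, 2]].
The roots have two lengths (squared-length ratio 2:1); the short ones are alpha_{1,3,4,5,6}. The associated Dynkin diagram is a chain of 6 nodes with a double edge at one end; the terminal node there is the unique long simple root (C_6), so the type is C_6 (the algebra sp(12)).

C_6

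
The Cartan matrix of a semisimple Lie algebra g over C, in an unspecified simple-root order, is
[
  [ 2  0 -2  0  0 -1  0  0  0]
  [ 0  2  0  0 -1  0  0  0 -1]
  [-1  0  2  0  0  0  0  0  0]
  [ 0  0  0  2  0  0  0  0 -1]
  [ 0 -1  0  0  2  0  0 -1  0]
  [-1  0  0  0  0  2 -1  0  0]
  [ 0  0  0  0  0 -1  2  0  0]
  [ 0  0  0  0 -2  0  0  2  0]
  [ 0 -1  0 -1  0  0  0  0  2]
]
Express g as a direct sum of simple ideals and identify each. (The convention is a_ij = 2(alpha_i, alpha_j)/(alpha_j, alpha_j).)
B_4 + C_5

The diagram associated to this matrix has two connected components: the simple roots {alpha_1, alpha_3, alpha_6, alpha_7} form a chain of 4 nodes with a double edge at one end; the terminal node there is the unique short simple root (B_4), and {alpha_2, alpha_4, alpha_5, alpha_8, alpha_9} form a chain of 5 nodes with a double edge at one end; the terminal node there is the unique long simple root (C_5). A semisimple Lie algebra decomposes uniquely as the direct sum of simple ideals, one per connected component of its Dynkin diagram, so g ≅ B_4 ⊕ C_5 (dimension 36 + 55 = 91).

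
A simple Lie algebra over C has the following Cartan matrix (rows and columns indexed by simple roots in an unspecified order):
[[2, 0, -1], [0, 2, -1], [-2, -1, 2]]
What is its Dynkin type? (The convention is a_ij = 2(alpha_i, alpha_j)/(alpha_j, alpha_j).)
The matrix has rank 3 with 2's on the diagonal. Reading the off-diagonal entries as Dynkin edges (a single edge where a_ij = a_ji = -1; a double or triple edge where a_ij * a_ji = 2 or 3), the diagram is a chain of 3 nodes with a double edge at one end; the terminal node there is the unique short simple root (B_3). One simple-root ordering that puts it in standard form is (alpha_2, alpha_3, alpha_1). So the algebra is type B_3, i.e. so(7).

B_3 (so(7))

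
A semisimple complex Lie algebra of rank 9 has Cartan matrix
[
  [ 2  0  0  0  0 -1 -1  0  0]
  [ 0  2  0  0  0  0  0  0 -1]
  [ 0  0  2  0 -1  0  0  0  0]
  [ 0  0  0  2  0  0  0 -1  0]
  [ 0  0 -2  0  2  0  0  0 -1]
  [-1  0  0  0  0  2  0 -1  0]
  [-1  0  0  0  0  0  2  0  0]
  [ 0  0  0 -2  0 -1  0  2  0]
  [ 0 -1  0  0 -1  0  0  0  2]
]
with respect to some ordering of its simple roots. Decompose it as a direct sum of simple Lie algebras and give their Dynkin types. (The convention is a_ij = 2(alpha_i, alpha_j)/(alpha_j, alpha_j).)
type B_4 + type B_5

The diagram associated to this matrix has two connected components: the simple roots {alpha_2, alpha_3, alpha_5, alpha_9} form a chain of 4 nodes with a double edge at one end; the terminal node there is the unique short simple root (B_4), and {alpha_1, alpha_4, alpha_6, alpha_7, alpha_8} form a chain of 5 nodes with a double edge at one end; the terminal node there is the unique short simple root (B_5). A semisimple Lie algebra decomposes uniquely as the direct sum of simple ideals, one per connected component of its Dynkin diagram, so g ≅ B_4 ⊕ B_5 (dimension 36 + 55 = 91).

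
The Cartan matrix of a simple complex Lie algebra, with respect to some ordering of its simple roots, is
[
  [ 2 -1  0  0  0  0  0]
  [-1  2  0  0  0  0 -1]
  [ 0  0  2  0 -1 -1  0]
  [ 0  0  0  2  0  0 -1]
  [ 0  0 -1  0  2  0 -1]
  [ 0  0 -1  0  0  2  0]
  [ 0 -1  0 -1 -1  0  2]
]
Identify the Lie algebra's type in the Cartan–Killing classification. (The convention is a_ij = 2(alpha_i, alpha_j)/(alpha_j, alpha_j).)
E7

The matrix has rank 7 with 2's on the diagonal. Reading the off-diagonal entries as Dynkin edges (a single edge where a_ij = a_ji = -1; a double or triple edge where a_ij * a_ji = 2 or 3), the diagram is a chain of 6 nodes with one extra node attached to the third node from one end (E_7). One simple-root ordering that puts it in standard form is (alpha_1, alpha_4, alpha_2, alpha_7, alpha_5, alpha_3, alpha_6). So the algebra is type E_7.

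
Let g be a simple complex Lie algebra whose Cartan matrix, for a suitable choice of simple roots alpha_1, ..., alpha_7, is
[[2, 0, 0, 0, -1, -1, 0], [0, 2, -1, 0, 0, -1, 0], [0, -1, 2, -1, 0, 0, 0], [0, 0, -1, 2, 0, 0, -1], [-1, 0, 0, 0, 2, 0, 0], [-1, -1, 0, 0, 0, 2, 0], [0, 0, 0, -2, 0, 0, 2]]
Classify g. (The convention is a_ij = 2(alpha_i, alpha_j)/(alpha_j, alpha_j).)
The matrix has rank 7 with 2's on the diagonal. Reading the off-diagonal entries as Dynkin edges (a single edge where a_ij = a_ji = -1; a double or triple edge where a_ij * a_ji = 2 or 3), the diagram is a chain of 7 nodes with a double edge at one end; the terminal node there is the unique long simple root (C_7). One simple-root ordering that puts it in standard form is (alpha_5, alpha_1, alpha_6, alpha_2, alpha_3, alpha_4, alpha_7). So the algebra is type C_7, i.e. sp(14).

C_7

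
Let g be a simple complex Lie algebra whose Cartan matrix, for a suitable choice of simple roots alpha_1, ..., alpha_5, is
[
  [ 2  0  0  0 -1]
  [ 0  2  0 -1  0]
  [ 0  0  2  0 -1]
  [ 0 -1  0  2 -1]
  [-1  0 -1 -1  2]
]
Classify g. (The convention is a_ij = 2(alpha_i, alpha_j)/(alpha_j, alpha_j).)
type D_5

The matrix has rank 5 with 2's on the diagonal. Reading the off-diagonal entries as Dynkin edges (a single edge where a_ij = a_ji = -1; a double or triple edge where a_ij * a_ji = 2 or 3), the diagram is a chain of 3 nodes with a fork of two nodes at one end (D_5). One simple-root ordering that puts it in standard form is (alpha_2, alpha_4, alpha_5, alpha_1, alpha_3). So the algebra is type D_5, i.e. so(10).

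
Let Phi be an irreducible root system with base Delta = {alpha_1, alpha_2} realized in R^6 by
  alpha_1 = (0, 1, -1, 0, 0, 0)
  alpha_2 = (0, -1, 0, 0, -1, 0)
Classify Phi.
A_2

Compute the Cartan integers a_ij = 2(alpha_i, alpha_j)/(alpha_j, alpha_j); the resulting 2x2 Cartan matrix is
[[2, -1], [-1, 2]].
All simple roots have the same length, so the diagram is simply laced. The associated Dynkin diagram is a chain of 2 nodes with single edges (A_2), so the type is A_2 (the algebra sl(3)).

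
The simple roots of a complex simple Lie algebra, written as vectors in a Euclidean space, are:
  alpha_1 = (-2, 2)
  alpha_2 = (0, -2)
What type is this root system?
Compute the Cartan integers a_ij = 2(alpha_i, alpha_j)/(alpha_j, alpha_j); the resulting 2x2 Cartan matrix is
[[2, -2], [-1, 2]].
The roots have two lengths (squared-length ratio 2:1); the short ones are alpha_{2}. The associated Dynkin diagram is a chain of 2 nodes with a double edge at one end; the terminal node there is the unique short simple root (B_2), so the type is B_2 (the algebra so(5)).

type B_2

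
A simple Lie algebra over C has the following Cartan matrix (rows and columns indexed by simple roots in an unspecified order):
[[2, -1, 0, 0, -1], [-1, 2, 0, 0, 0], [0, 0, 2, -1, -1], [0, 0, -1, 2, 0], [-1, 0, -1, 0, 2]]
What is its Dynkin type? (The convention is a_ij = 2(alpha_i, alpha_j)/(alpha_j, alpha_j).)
The matrix has rank 5 with 2's on the diagonal. Reading the off-diagonal entries as Dynkin edges (a single edge where a_ij = a_ji = -1; a double or triple edge where a_ij * a_ji = 2 or 3), the diagram is a chain of 5 nodes with single edges (A_5). One simple-root ordering that puts it in standard form is (alpha_2, alpha_1, alpha_5, alpha_3, alpha_4). So the algebra is type A_5, i.e. sl(6).

A_5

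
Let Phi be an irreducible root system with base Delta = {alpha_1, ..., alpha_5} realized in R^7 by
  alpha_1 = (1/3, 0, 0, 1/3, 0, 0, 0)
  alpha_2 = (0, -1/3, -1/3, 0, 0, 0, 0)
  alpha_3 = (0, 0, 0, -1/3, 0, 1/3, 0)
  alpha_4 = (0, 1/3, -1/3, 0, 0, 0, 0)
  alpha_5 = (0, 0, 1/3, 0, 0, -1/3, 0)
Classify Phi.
Compute the Cartan integers a_ij = 2(alpha_i, alpha_j)/(alpha_j, alpha_j); the resulting 5x5 Cartan matrix is
[[2, 0, -1, 0, 0], [0, 2, 0, 0, -1], [-1, 0, 2, 0, -1], [0, 0, 0, 2, -1], [0, -1, -1, -1, 2]].
All simple roots have the same length, so the diagram is simply laced. The associated Dynkin diagram is a chain of 3 nodes with a fork of two nodes at one end (D_5), so the type is D_5 (the algebra so(10)).

D_5 (so(10))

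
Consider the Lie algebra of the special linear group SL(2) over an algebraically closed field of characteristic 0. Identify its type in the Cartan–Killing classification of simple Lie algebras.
type A_1

This is sl(2), which has dimension 2^2 - 1 = 3 and rank 2 - 1 = 1 (a Cartan subalgebra is the diagonal traceless matrices). In the classification of classical Lie algebras, the special linear algebra sl(n+1) has type A_n; here n = 1, so the Dynkin diagram is a chain of 1 nodes with single edges (A_1). Hence the type is A_1.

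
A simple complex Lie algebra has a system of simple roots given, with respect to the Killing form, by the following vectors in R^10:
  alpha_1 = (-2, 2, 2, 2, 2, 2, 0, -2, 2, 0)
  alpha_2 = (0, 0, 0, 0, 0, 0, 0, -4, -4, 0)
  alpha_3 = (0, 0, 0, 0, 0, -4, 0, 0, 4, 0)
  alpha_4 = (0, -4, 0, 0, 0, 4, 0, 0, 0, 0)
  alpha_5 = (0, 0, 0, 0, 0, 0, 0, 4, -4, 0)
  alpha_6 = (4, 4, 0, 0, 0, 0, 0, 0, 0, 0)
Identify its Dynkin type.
E6

Compute the Cartan integers a_ij = 2(alpha_i, alpha_j)/(alpha_j, alpha_j); the resulting 6x6 Cartan matrix is
[[2, 0, 0, 0, -1, 0], [0, 2, -1, 0, 0, 0], [0, -1, 2, -1, -1, 0], [0, 0, -1, 2, 0, -1], [-1, 0, -1, 0, 2, 0], [0, 0, 0, -1, 0, 2]].
All simple roots have the same length, so the diagram is simply laced. The associated Dynkin diagram is a chain of 5 nodes with one extra node attached to the third node from one end (E_6), so the type is E_6.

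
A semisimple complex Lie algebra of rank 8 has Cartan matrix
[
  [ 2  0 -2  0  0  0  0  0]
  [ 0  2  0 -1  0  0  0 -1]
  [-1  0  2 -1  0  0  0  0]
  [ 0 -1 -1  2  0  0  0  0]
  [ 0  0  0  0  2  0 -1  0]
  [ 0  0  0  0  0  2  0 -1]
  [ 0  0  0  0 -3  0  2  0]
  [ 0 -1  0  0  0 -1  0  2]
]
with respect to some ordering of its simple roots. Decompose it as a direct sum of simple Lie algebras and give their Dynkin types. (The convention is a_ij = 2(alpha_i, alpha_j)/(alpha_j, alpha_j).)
C_6 (sp(12)) ⊕ G_2

The diagram associated to this matrix has two connected components: the simple roots {alpha_1, alpha_2, alpha_3, alpha_4, alpha_6, alpha_8} form a chain of 6 nodes with a double edge at one end; the terminal node there is the unique long simple root (C_6), and {alpha_5, alpha_7} form two nodes joined by a triple edge (G_2). A semisimple Lie algebra decomposes uniquely as the direct sum of simple ideals, one per connected component of its Dynkin diagram, so g ≅ C_6 ⊕ G_2 (dimension 78 + 14 = 92).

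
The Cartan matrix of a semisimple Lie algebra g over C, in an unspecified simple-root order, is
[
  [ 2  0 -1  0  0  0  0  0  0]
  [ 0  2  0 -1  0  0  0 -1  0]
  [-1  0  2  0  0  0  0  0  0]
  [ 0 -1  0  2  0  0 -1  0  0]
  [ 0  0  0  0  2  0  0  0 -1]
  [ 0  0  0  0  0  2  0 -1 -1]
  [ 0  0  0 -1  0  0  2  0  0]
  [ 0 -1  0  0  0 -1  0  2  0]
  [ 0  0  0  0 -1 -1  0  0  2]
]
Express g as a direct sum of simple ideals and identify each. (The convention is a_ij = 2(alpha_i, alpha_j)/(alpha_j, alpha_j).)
A2 ⊕ A7

The diagram associated to this matrix has two connected components: the simple roots {alpha_1, alpha_3} form a chain of 2 nodes with single edges (A_2), and {alpha_2, alpha_4, alpha_5, alpha_6, alpha_7, alpha_8, alpha_9} form a chain of 7 nodes with single edges (A_7). A semisimple Lie algebra decomposes uniquely as the direct sum of simple ideals, one per connected component of its Dynkin diagram, so g ≅ A_2 ⊕ A_7 (dimension 8 + 63 = 71).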